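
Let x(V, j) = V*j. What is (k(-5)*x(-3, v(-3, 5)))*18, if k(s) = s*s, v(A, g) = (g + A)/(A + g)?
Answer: -1350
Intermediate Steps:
v(A, g) = 1 (v(A, g) = (A + g)/(A + g) = 1)
k(s) = s²
(k(-5)*x(-3, v(-3, 5)))*18 = ((-5)²*(-3*1))*18 = (25*(-3))*18 = -75*18 = -1350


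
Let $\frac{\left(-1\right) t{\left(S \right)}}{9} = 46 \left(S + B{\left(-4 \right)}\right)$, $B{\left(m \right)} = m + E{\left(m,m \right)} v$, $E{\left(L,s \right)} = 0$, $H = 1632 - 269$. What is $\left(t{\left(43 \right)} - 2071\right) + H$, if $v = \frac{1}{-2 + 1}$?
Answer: $-16854$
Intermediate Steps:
$H = 1363$
$v = -1$ ($v = \frac{1}{-1} = -1$)
$B{\left(m \right)} = m$ ($B{\left(m \right)} = m + 0 \left(-1\right) = m + 0 = m$)
$t{\left(S \right)} = 1656 - 414 S$ ($t{\left(S \right)} = - 9 \cdot 46 \left(S - 4\right) = - 9 \cdot 46 \left(-4 + S\right) = - 9 \left(-184 + 46 S\right) = 1656 - 414 S$)
$\left(t{\left(43 \right)} - 2071\right) + H = \left(\left(1656 - 17802\right) - 2071\right) + 1363 = \left(-16146 - 2071\right) + 1363 = -18217 + 1363 = -16854$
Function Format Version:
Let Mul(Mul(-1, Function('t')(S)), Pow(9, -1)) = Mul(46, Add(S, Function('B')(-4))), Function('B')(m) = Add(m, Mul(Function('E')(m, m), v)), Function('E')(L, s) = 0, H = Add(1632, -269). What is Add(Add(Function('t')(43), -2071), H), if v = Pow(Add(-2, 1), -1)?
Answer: -16854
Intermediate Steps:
H = 1363
v = -1 (v = Pow(-1, -1) = -1)
Function('B')(m) = m (Function('B')(m) = Add(m, Mul(0, -1)) = Add(m, 0) = m)
Function('t')(S) = Add(1656, Mul(-414, S)) (Function('t')(S) = Mul(-9, Mul(46, Add(S, -4))) = Mul(-9, Mul(46, Add(-4, S))) = Mul(-9, Add(-184, Mul(46, S))) = Add(1656, Mul(-414, S)))
Add(Add(Function('t')(43), -2071), H) = Add(Add(Add(1656, Mul(-414, 43)), -2071), 1363) = Add(Add(Add(1656, -17802), -2071), 1363) = Add(Add(-16146, -2071), 1363) = Add(-18217, 1363) = -16854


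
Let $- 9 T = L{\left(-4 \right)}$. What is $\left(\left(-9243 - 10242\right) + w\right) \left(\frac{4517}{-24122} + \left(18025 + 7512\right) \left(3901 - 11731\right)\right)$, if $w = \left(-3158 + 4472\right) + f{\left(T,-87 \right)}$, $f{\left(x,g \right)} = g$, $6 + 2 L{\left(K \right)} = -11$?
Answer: $\frac{44031974342201673}{12061} \approx 3.6508 \cdot 10^{12}$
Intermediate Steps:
$L{\left(K \right)} = - \frac{17}{2}$ ($L{\left(K \right)} = -3 + \frac{1}{2} \left(-11\right) = -3 - \frac{11}{2} = - \frac{17}{2}$)
$T = \frac{17}{18}$ ($T = \left(- \frac{1}{9}\right) \left(- \frac{17}{2}\right) = \frac{17}{18} \approx 0.94444$)
$w = 1227$ ($w = \left(-3158 + 4472\right) - 87 = 1314 - 87 = 1227$)
$\left(\left(-9243 - 10242\right) + w\right) \left(\frac{4517}{-24122} + \left(18025 + 7512\right) \left(3901 - 11731\right)\right) = \left(\left(-9243 - 10242\right) + 1227\right) \left(\frac{4517}{-24122} + \left(18025 + 7512\right) \left(3901 - 11731\right)\right) = \left(\left(-9243 - 10242\right) + 1227\right) \left(4517 \left(- \frac{1}{24122}\right) + 25537 \left(-7830\right)\right) = \left(-19485 + 1227\right) \left(- \frac{4517}{24122} - 199954710\right) = \left(-18258\right) \left(- \frac{4823307519137}{24122}\right) = \frac{44031974342201673}{12061}$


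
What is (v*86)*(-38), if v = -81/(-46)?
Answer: -132354/23 ≈ -5754.5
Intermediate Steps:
v = 81/46 (v = -81*(-1/46) = 81/46 ≈ 1.7609)
(v*86)*(-38) = ((81/46)*86)*(-38) = (3483/23)*(-38) = -132354/23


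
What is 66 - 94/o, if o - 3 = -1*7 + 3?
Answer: 160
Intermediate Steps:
o = -1 (o = 3 + (-1*7 + 3) = 3 + (-7 + 3) = 3 - 4 = -1)
66 - 94/o = 66 - 94/(-1) = 66 - 1*(-94) = 66 + 94 = 160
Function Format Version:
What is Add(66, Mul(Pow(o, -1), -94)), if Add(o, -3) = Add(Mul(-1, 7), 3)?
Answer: 160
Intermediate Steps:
o = -1 (o = Add(3, Add(Mul(-1, 7), 3)) = Add(3, Add(-7, 3)) = Add(3, -4) = -1)
Add(66, Mul(Pow(o, -1), -94)) = Add(66, Mul(Pow(-1, -1), -94)) = Add(66, Mul(-1, -94)) = Add(66, 94) = 160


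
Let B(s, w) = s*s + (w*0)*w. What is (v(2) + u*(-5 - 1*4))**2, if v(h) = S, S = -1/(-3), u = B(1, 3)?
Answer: 676/9 ≈ 75.111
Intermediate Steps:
B(s, w) = s**2 (B(s, w) = s**2 + 0*w = s**2 + 0 = s**2)
u = 1 (u = 1**2 = 1)
S = 1/3 (S = -1*(-1/3) = 1/3 ≈ 0.33333)
v(h) = 1/3
(v(2) + u*(-5 - 1*4))**2 = (1/3 + 1*(-5 - 1*4))**2 = (1/3 + 1*(-5 - 4))**2 = (1/3 + 1*(-9))**2 = (1/3 - 9)**2 = (-26/3)**2 = 676/9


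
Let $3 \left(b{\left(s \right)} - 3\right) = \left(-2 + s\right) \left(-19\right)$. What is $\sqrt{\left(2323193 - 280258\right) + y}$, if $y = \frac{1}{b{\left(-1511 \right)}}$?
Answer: $\frac{17 \sqrt{1461348051163}}{14378} \approx 1429.3$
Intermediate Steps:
$b{\left(s \right)} = \frac{47}{3} - \frac{19 s}{3}$ ($b{\left(s \right)} = 3 + \frac{\left(-2 + s\right) \left(-19\right)}{3} = 3 + \frac{38 - 19 s}{3} = 3 - \left(- \frac{38}{3} + \frac{19 s}{3}\right) = \frac{47}{3} - \frac{19 s}{3}$)
$y = \frac{3}{28756}$ ($y = \frac{1}{\frac{47}{3} - - \frac{28709}{3}} = \frac{1}{\frac{47}{3} + \frac{28709}{3}} = \frac{1}{\frac{28756}{3}} = \frac{3}{28756} \approx 0.00010433$)
$\sqrt{\left(2323193 - 280258\right) + y} = \sqrt{\left(2323193 - 280258\right) + \frac{3}{28756}} = \sqrt{2042935 + \frac{3}{28756}} = \sqrt{\frac{58746638863}{28756}} = \frac{17 \sqrt{1461348051163}}{14378}$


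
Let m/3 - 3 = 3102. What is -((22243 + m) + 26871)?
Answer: -58429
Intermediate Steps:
m = 9315 (m = 9 + 3*3102 = 9 + 9306 = 9315)
-((22243 + m) + 26871) = -((22243 + 9315) + 26871) = -(31558 + 26871) = -1*58429 = -58429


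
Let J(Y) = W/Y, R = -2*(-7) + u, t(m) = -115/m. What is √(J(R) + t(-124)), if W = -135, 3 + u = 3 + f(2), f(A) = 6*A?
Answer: 25*I*√4433/806 ≈ 2.0652*I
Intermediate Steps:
u = 12 (u = -3 + (3 + 6*2) = -3 + (3 + 12) = -3 + 15 = 12)
R = 26 (R = -2*(-7) + 12 = 14 + 12 = 26)
J(Y) = -135/Y
√(J(R) + t(-124)) = √(-135/26 - 115/(-124)) = √(-135*1/26 - 115*(-1/124)) = √(-135/26 + 115/124) = √(-6875/1612) = 25*I*√4433/806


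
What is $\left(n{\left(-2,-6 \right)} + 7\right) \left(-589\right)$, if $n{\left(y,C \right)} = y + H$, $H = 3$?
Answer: $-4712$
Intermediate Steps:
$n{\left(y,C \right)} = 3 + y$ ($n{\left(y,C \right)} = y + 3 = 3 + y$)
$\left(n{\left(-2,-6 \right)} + 7\right) \left(-589\right) = \left(\left(3 - 2\right) + 7\right) \left(-589\right) = \left(1 + 7\right) \left(-589\right) = 8 \left(-589\right) = -4712$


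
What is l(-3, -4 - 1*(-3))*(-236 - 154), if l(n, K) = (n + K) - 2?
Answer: 2340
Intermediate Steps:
l(n, K) = -2 + K + n (l(n, K) = (K + n) - 2 = -2 + K + n)
l(-3, -4 - 1*(-3))*(-236 - 154) = (-2 + (-4 - 1*(-3)) - 3)*(-236 - 154) = (-2 + (-4 + 3) - 3)*(-390) = (-2 - 1 - 3)*(-390) = -6*(-390) = 2340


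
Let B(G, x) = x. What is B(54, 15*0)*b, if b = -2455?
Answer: 0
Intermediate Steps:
B(54, 15*0)*b = (15*0)*(-2455) = 0*(-2455) = 0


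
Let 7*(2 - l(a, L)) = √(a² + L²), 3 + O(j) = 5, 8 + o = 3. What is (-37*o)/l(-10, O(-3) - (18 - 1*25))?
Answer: 3626/3 + 259*√181/3 ≈ 2370.2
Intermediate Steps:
o = -5 (o = -8 + 3 = -5)
O(j) = 2 (O(j) = -3 + 5 = 2)
l(a, L) = 2 - √(L² + a²)/7 (l(a, L) = 2 - √(a² + L²)/7 = 2 - √(L² + a²)/7)
(-37*o)/l(-10, O(-3) - (18 - 1*25)) = (-37*(-5))/(2 - √((2 - (18 - 1*25))² + (-10)²)/7) = 185/(2 - √((2 - (18 - 25))² + 100)/7) = 185/(2 - √((2 - 1*(-7))² + 100)/7) = 185/(2 - √((2 + 7)² + 100)/7) = 185/(2 - √(9² + 100)/7) = 185/(2 - √(81 + 100)/7) = 185/(2 - √181/7)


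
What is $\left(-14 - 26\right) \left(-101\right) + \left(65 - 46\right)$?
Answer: $4059$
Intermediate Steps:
$\left(-14 - 26\right) \left(-101\right) + \left(65 - 46\right) = \left(-40\right) \left(-101\right) + 19 = 4040 + 19 = 4059$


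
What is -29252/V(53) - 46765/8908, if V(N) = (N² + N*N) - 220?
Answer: -256507143/24042692 ≈ -10.669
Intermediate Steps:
V(N) = -220 + 2*N² (V(N) = (N² + N²) - 220 = 2*N² - 220 = -220 + 2*N²)
-29252/V(53) - 46765/8908 = -29252/(-220 + 2*53²) - 46765/8908 = -29252/(-220 + 2*2809) - 46765*1/8908 = -29252/(-220 + 5618) - 46765/8908 = -29252/5398 - 46765/8908 = -29252*1/5398 - 46765/8908 = -14626/2699 - 46765/8908 = -256507143/24042692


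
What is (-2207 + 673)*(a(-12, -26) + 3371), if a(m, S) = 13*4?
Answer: -5250882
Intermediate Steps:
a(m, S) = 52
(-2207 + 673)*(a(-12, -26) + 3371) = (-2207 + 673)*(52 + 3371) = -1534*3423 = -5250882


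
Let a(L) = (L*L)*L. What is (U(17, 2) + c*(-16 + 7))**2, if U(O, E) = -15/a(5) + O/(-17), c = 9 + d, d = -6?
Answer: 494209/625 ≈ 790.73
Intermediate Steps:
c = 3 (c = 9 - 6 = 3)
a(L) = L**3 (a(L) = L**2*L = L**3)
U(O, E) = -3/25 - O/17 (U(O, E) = -15/(5**3) + O/(-17) = -15/125 + O*(-1/17) = -15*1/125 - O/17 = -3/25 - O/17)
(U(17, 2) + c*(-16 + 7))**2 = ((-3/25 - 1/17*17) + 3*(-16 + 7))**2 = ((-3/25 - 1) + 3*(-9))**2 = (-28/25 - 27)**2 = (-703/25)**2 = 494209/625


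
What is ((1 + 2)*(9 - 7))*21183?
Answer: 127098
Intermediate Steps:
((1 + 2)*(9 - 7))*21183 = (3*2)*21183 = 6*21183 = 127098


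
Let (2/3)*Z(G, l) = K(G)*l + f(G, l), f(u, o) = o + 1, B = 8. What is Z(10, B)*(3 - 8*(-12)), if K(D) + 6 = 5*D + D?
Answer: 130977/2 ≈ 65489.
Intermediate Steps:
K(D) = -6 + 6*D (K(D) = -6 + (5*D + D) = -6 + 6*D)
f(u, o) = 1 + o
Z(G, l) = 3/2 + 3*l/2 + 3*l*(-6 + 6*G)/2 (Z(G, l) = 3*((-6 + 6*G)*l + (1 + l))/2 = 3*(l*(-6 + 6*G) + (1 + l))/2 = 3*(1 + l + l*(-6 + 6*G))/2 = 3/2 + 3*l/2 + 3*l*(-6 + 6*G)/2)
Z(10, B)*(3 - 8*(-12)) = (3/2 - 15/2*8 + 9*10*8)*(3 - 8*(-12)) = (3/2 - 60 + 720)*(3 + 96) = (1323/2)*99 = 130977/2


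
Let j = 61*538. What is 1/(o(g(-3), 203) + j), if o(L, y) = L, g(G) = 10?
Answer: 1/32828 ≈ 3.0462e-5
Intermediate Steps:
j = 32818
1/(o(g(-3), 203) + j) = 1/(10 + 32818) = 1/32828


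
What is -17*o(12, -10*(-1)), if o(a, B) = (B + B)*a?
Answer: -4080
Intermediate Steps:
o(a, B) = 2*B*a (o(a, B) = (2*B)*a = 2*B*a)
-17*o(12, -10*(-1)) = -34*(-10*(-1))*12 = -34*10*12 = -17*240 = -4080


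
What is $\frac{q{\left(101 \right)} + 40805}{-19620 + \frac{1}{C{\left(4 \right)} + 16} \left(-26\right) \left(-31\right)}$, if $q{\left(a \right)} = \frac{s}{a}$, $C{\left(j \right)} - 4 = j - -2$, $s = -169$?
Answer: $- \frac{4121136}{1978489} \approx -2.083$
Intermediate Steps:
$C{\left(j \right)} = 6 + j$ ($C{\left(j \right)} = 4 + \left(j - -2\right) = 4 + \left(j + 2\right) = 4 + \left(2 + j\right) = 6 + j$)
$q{\left(a \right)} = - \frac{169}{a}$
$\frac{q{\left(101 \right)} + 40805}{-19620 + \frac{1}{C{\left(4 \right)} + 16} \left(-26\right) \left(-31\right)} = \frac{- \frac{169}{101} + 40805}{-19620 + \frac{1}{\left(6 + 4\right) + 16} \left(-26\right) \left(-31\right)} = \frac{\left(-169\right) \frac{1}{101} + 40805}{-19620 + \frac{1}{10 + 16} \left(-26\right) \left(-31\right)} = \frac{- \frac{169}{101} + 40805}{-19620 + \frac{1}{26} \left(-26\right) \left(-31\right)} = \frac{4121136}{101 \left(-19620 + \frac{1}{26} \left(-26\right) \left(-31\right)\right)} = \frac{4121136}{101 \left(-19620 - -31\right)} = \frac{4121136}{101 \left(-19620 + 31\right)} = \frac{4121136}{101 \left(-19589\right)} = \frac{4121136}{101} \left(- \frac{1}{19589}\right) = - \frac{4121136}{1978489}$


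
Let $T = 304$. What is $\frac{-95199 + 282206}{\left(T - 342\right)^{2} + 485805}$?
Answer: $\frac{187007}{487249} \approx 0.3838$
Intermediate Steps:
$\frac{-95199 + 282206}{\left(T - 342\right)^{2} + 485805} = \frac{-95199 + 282206}{\left(304 - 342\right)^{2} + 485805} = \frac{187007}{\left(-38\right)^{2} + 485805} = \frac{187007}{1444 + 485805} = \frac{187007}{487249}$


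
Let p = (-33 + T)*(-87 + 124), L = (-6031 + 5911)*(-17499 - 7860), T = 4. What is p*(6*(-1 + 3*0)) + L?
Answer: 3049518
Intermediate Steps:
L = 3043080 (L = -120*(-25359) = 3043080)
p = -1073 (p = (-33 + 4)*(-87 + 124) = -29*37 = -1073)
p*(6*(-1 + 3*0)) + L = -6438*(-1 + 3*0) + 3043080 = -6438*(-1 + 0) + 3043080 = -6438*(-1) + 3043080 = -1073*(-6) + 3043080 = 6438 + 3043080 = 3049518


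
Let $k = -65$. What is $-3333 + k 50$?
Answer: $-6583$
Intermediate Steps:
$-3333 + k 50 = -3333 - 3250 = -6583$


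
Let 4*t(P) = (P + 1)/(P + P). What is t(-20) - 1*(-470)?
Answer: 75219/160 ≈ 470.12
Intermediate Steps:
t(P) = (1 + P)/(8*P) (t(P) = ((P + 1)/(P + P))/4 = ((1 + P)/((2*P)))/4 = ((1 + P)*(1/(2*P)))/4 = ((1 + P)/(2*P))/4 = (1 + P)/(8*P))
t(-20) - 1*(-470) = (⅛)*(1 - 20)/(-20) - 1*(-470) = (⅛)*(-1/20)*(-19) + 470 = 19/160 + 470 = 75219/160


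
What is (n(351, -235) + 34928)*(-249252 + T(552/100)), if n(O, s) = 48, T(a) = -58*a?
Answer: -218225896704/25 ≈ -8.7290e+9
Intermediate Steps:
(n(351, -235) + 34928)*(-249252 + T(552/100)) = (48 + 34928)*(-249252 - 32016/100) = 34976*(-249252 - 32016/100) = 34976*(-249252 - 58*138/25) = 34976*(-249252 - 8004/25) = 34976*(-6239304/25) = -218225896704/25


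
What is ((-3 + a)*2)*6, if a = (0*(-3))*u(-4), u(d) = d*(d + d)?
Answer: -36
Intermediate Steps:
u(d) = 2*d**2 (u(d) = d*(2*d) = 2*d**2)
a = 0 (a = (0*(-3))*(2*(-4)**2) = 0*(2*16) = 0*32 = 0)
((-3 + a)*2)*6 = ((-3 + 0)*2)*6 = -3*2*6 = -6*6 = -36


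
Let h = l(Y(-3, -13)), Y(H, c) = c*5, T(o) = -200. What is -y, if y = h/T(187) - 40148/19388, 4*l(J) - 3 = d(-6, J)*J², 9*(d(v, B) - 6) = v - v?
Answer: 130915591/3877600 ≈ 33.762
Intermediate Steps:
d(v, B) = 6 (d(v, B) = 6 + (v - v)/9 = 6 + (⅑)*0 = 6 + 0 = 6)
Y(H, c) = 5*c
l(J) = ¾ + 3*J²/2 (l(J) = ¾ + (6*J²)/4 = ¾ + 3*J²/2)
h = 25353/4 (h = ¾ + 3*(5*(-13))²/2 = ¾ + (3/2)*(-65)² = ¾ + (3/2)*4225 = ¾ + 12675/2 = 25353/4 ≈ 6338.3)
y = -130915591/3877600 (y = (25353/4)/(-200) - 40148/19388 = (25353/4)*(-1/200) - 40148*1/19388 = -25353/800 - 10037/4847 = -130915591/3877600 ≈ -33.762)
-y = -1*(-130915591/3877600) = 130915591/3877600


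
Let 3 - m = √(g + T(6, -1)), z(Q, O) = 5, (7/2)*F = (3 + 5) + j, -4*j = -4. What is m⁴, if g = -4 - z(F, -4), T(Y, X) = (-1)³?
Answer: (3 - I*√10)⁴ ≈ -359.0 + 37.947*I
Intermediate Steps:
j = 1 (j = -¼*(-4) = 1)
F = 18/7 (F = 2*((3 + 5) + 1)/7 = 2*(8 + 1)/7 = (2/7)*9 = 18/7 ≈ 2.5714)
T(Y, X) = -1
g = -9 (g = -4 - 1*5 = -4 - 5 = -9)
m = 3 - I*√10 (m = 3 - √(-9 - 1) = 3 - √(-10) = 3 - I*√10 ≈ 3.0 - 3.1623*I)
m⁴ = (3 - I*√10)⁴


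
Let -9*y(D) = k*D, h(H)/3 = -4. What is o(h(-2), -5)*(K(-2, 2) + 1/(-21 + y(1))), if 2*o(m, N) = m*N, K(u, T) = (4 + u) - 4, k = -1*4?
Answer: -2274/37 ≈ -61.459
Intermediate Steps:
h(H) = -12 (h(H) = 3*(-4) = -12)
k = -4
y(D) = 4*D/9 (y(D) = -(-4)*D/9 = 4*D/9)
K(u, T) = u
o(m, N) = N*m/2 (o(m, N) = (m*N)/2 = (N*m)/2 = N*m/2)
o(h(-2), -5)*(K(-2, 2) + 1/(-21 + y(1))) = ((½)*(-5)*(-12))*(-2 + 1/(-21 + (4/9)*1)) = 30*(-2 + 1/(-21 + 4/9)) = 30*(-2 + 1/(-185/9)) = 30*(-2 - 9/185) = 30*(-379/185) = -2274/37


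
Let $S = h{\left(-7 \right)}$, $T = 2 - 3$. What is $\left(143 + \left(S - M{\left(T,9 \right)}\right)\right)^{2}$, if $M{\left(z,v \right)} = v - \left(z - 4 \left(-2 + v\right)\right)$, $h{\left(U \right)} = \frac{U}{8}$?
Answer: $\frac{693889}{64} \approx 10842.0$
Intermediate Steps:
$T = -1$ ($T = 2 - 3 = -1$)
$h{\left(U \right)} = \frac{U}{8}$ ($h{\left(U \right)} = U \frac{1}{8} = \frac{U}{8}$)
$S = - \frac{7}{8}$ ($S = \frac{1}{8} \left(-7\right) = - \frac{7}{8} \approx -0.875$)
$M{\left(z,v \right)} = -8 - z + 5 v$ ($M{\left(z,v \right)} = v - \left(8 + z - 4 v\right) = -8 - z + 5 v$)
$\left(143 + \left(S - M{\left(T,9 \right)}\right)\right)^{2} = \left(143 - \left(- \frac{57}{8} + 1 + 45\right)\right)^{2} = \left(143 - \frac{311}{8}\right)^{2} = \left(\frac{833}{8}\right)^{2} = \frac{693889}{64}$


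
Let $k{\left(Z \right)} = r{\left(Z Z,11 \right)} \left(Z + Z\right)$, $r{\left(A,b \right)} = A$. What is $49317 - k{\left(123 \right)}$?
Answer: $-3672417$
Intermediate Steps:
$k{\left(Z \right)} = 2 Z^{3}$ ($k{\left(Z \right)} = Z Z \left(Z + Z\right) = Z^{2} \cdot 2 Z = 2 Z^{3}$)
$49317 - k{\left(123 \right)} = 49317 - 2 \cdot 123^{3} = 49317 - 2 \cdot 1860867 = 49317 - 3721734 = -3672417$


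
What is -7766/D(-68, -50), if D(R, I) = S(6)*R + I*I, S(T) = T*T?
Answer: -3883/26 ≈ -149.35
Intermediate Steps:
S(T) = T²
D(R, I) = I² + 36*R (D(R, I) = 6²*R + I*I = 36*R + I² = I² + 36*R)
-7766/D(-68, -50) = -7766/((-50)² + 36*(-68)) = -7766/(2500 - 2448) = -7766/52 = -7766*1/52 = -3883/26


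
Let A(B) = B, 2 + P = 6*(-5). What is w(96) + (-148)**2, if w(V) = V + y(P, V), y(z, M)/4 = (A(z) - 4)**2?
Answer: 27184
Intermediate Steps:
P = -32 (P = -2 + 6*(-5) = -2 - 30 = -32)
y(z, M) = 4*(-4 + z)**2 (y(z, M) = 4*(z - 4)**2 = 4*(-4 + z)**2)
w(V) = 5184 + V (w(V) = V + 4*(-4 - 32)**2 = V + 4*(-36)**2 = V + 4*1296 = V + 5184 = 5184 + V)
w(96) + (-148)**2 = (5184 + 96) + (-148)**2 = 5280 + 21904 = 27184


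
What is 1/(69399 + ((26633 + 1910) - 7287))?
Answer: 1/90655 ≈ 1.1031e-5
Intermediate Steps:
1/(69399 + ((26633 + 1910) - 7287)) = 1/(69399 + (28543 - 7287)) = 1/(69399 + 21256) = 1/90655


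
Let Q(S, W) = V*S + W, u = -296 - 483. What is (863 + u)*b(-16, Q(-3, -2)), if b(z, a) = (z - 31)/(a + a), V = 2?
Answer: 987/4 ≈ 246.75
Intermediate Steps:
u = -779
Q(S, W) = W + 2*S (Q(S, W) = 2*S + W = W + 2*S)
b(z, a) = (-31 + z)/(2*a) (b(z, a) = (-31 + z)/((2*a)) = (-31 + z)*(1/(2*a)) = (-31 + z)/(2*a))
(863 + u)*b(-16, Q(-3, -2)) = (863 - 779)*((-31 - 16)/(2*(-2 + 2*(-3)))) = 84*((1/2)*(-47)/(-2 - 6)) = 84*((1/2)*(-47)/(-8)) = 84*((1/2)*(-1/8)*(-47)) = 84*(47/16) = 987/4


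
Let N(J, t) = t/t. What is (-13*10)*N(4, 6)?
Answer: -130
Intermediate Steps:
N(J, t) = 1
(-13*10)*N(4, 6) = -13*10*1 = -130*1 = -130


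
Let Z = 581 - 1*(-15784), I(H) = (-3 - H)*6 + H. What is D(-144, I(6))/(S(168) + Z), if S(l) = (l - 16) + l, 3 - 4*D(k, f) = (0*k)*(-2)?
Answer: 3/66740 ≈ 4.4951e-5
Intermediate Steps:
I(H) = -18 - 5*H (I(H) = (-18 - 6*H) + H = -18 - 5*H)
D(k, f) = ¾ (D(k, f) = ¾ - 0*k*(-2)/4 = ¾ - 0*(-2) = ¾ - ¼*0 = ¾ + 0 = ¾)
S(l) = -16 + 2*l (S(l) = (-16 + l) + l = -16 + 2*l)
Z = 16365 (Z = 581 + 15784 = 16365)
D(-144, I(6))/(S(168) + Z) = 3/(4*((-16 + 2*168) + 16365)) = 3/(4*((-16 + 336) + 16365)) = 3/(4*(320 + 16365)) = (¾)/16685 = (¾)*(1/16685) = 3/66740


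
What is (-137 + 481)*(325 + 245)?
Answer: 196080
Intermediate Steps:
(-137 + 481)*(325 + 245) = 344*570 = 196080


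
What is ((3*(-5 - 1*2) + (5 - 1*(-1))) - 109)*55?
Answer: -6820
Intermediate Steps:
((3*(-5 - 1*2) + (5 - 1*(-1))) - 109)*55 = ((3*(-5 - 2) + (5 + 1)) - 109)*55 = ((3*(-7) + 6) - 109)*55 = ((-21 + 6) - 109)*55 = (-15 - 109)*55 = -124*55 = -6820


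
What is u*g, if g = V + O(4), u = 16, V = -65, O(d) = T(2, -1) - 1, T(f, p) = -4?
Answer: -1120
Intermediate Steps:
O(d) = -5 (O(d) = -4 - 1 = -5)
g = -70 (g = -65 - 5 = -70)
u*g = 16*(-70) = -1120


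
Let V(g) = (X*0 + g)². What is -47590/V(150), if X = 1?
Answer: -4759/2250 ≈ -2.1151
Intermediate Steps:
V(g) = g² (V(g) = (1*0 + g)² = (0 + g)² = g²)
-47590/V(150) = -47590/(150²) = -47590/22500 = -47590*1/22500 = -4759/2250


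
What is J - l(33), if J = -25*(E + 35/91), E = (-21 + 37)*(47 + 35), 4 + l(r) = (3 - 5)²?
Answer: -426525/13 ≈ -32810.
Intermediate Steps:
l(r) = 0 (l(r) = -4 + (3 - 5)² = -4 + (-2)² = -4 + 4 = 0)
E = 1312 (E = 16*82 = 1312)
J = -426525/13 (J = -25*(1312 + 35/91) = -25*(1312 + 35*(1/91)) = -25*(1312 + 5/13) = -25*17061/13 = -426525/13 ≈ -32810.)
J - l(33) = -426525/13 - 1*0 = -426525/13 + 0 = -426525/13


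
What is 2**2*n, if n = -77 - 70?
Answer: -588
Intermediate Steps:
n = -147
2**2*n = 2**2*(-147) = 4*(-147) = -588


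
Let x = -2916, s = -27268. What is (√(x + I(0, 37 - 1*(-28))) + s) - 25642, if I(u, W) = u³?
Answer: -52910 + 54*I ≈ -52910.0 + 54.0*I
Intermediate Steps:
(√(x + I(0, 37 - 1*(-28))) + s) - 25642 = (√(-2916 + 0³) - 27268) - 25642 = (√(-2916 + 0) - 27268) - 25642 = (√(-2916) - 27268) - 25642 = (54*I - 27268) - 25642 = (-27268 + 54*I) - 25642 = -52910 + 54*I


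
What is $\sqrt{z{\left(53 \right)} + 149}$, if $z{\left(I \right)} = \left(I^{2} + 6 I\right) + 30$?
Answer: $\sqrt{3306} \approx 57.498$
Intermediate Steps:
$z{\left(I \right)} = 30 + I^{2} + 6 I$
$\sqrt{z{\left(53 \right)} + 149} = \sqrt{\left(30 + 53^{2} + 6 \cdot 53\right) + 149} = \sqrt{\left(30 + 2809 + 318\right) + 149} = \sqrt{3157 + 149} = \sqrt{3306}$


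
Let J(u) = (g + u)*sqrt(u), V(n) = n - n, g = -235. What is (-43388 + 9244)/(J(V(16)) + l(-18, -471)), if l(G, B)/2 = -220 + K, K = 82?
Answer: 8536/69 ≈ 123.71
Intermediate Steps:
V(n) = 0
J(u) = sqrt(u)*(-235 + u) (J(u) = (-235 + u)*sqrt(u) = sqrt(u)*(-235 + u))
l(G, B) = -276 (l(G, B) = 2*(-220 + 82) = 2*(-138) = -276)
(-43388 + 9244)/(J(V(16)) + l(-18, -471)) = (-43388 + 9244)/(sqrt(0)*(-235 + 0) - 276) = -34144/(0*(-235) - 276) = -34144/(0 - 276) = -34144/(-276) = -34144*(-1/276) = 8536/69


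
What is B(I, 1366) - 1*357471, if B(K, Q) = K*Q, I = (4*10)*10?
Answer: 188929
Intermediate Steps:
I = 400 (I = 40*10 = 400)
B(I, 1366) - 1*357471 = 400*1366 - 1*357471 = 546400 - 357471 = 188929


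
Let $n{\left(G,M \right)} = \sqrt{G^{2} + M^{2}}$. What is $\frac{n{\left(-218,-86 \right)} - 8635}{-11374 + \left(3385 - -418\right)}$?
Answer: $\frac{8635}{7571} - \frac{2 \sqrt{13730}}{7571} \approx 1.1096$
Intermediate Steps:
$\frac{n{\left(-218,-86 \right)} - 8635}{-11374 + \left(3385 - -418\right)} = \frac{\sqrt{\left(-218\right)^{2} + \left(-86\right)^{2}} - 8635}{-11374 + \left(3385 - -418\right)} = \frac{\sqrt{47524 + 7396} - 8635}{-11374 + \left(3385 + 418\right)} = \frac{\sqrt{54920} - 8635}{-11374 + 3803} = \frac{2 \sqrt{13730} - 8635}{-7571} = \left(-8635 + 2 \sqrt{13730}\right) \left(- \frac{1}{7571}\right) = \frac{8635}{7571} - \frac{2 \sqrt{13730}}{7571}$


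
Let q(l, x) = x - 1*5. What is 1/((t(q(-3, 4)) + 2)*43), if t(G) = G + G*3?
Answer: -1/86 ≈ -0.011628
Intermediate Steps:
q(l, x) = -5 + x (q(l, x) = x - 5 = -5 + x)
t(G) = 4*G (t(G) = G + 3*G = 4*G)
1/((t(q(-3, 4)) + 2)*43) = 1/((4*(-5 + 4) + 2)*43) = 1/((4*(-1) + 2)*43) = 1/((-4 + 2)*43) = 1/(-2*43) = 1/(-86) = -1/86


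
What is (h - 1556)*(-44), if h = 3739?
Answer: -96052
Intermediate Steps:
(h - 1556)*(-44) = (3739 - 1556)*(-44) = 2183*(-44) = -96052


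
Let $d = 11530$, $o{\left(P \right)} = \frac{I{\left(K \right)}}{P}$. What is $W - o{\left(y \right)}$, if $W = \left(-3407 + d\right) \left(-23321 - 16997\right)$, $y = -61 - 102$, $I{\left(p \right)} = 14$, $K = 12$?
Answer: $- \frac{53383007568}{163} \approx -3.275 \cdot 10^{8}$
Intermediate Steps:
$y = -163$ ($y = -61 - 102 = -163$)
$o{\left(P \right)} = \frac{14}{P}$
$W = -327503114$ ($W = \left(-3407 + 11530\right) \left(-23321 - 16997\right) = 8123 \left(-40318\right) = -327503114$)
$W - o{\left(y \right)} = -327503114 - \frac{14}{-163} = -327503114 - 14 \left(- \frac{1}{163}\right) = -327503114 - - \frac{14}{163} = -327503114 + \frac{14}{163} = - \frac{53383007568}{163}$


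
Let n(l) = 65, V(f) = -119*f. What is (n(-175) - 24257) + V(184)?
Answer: -46088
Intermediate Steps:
(n(-175) - 24257) + V(184) = (65 - 24257) - 119*184 = -24192 - 21896 = -46088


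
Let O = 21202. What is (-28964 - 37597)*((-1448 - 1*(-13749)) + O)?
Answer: -2229993183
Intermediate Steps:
(-28964 - 37597)*((-1448 - 1*(-13749)) + O) = (-28964 - 37597)*((-1448 - 1*(-13749)) + 21202) = -66561*((-1448 + 13749) + 21202) = -66561*(12301 + 21202) = -66561*33503 = -2229993183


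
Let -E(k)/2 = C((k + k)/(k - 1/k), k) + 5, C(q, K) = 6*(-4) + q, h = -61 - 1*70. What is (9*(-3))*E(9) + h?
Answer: -20953/20 ≈ -1047.7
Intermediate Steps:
h = -131 (h = -61 - 70 = -131)
C(q, K) = -24 + q
E(k) = 38 - 4*k/(k - 1/k) (E(k) = -2*((-24 + (k + k)/(k - 1/k)) + 5) = -2*((-24 + (2*k)/(k - 1/k)) + 5) = -2*((-24 + 2*k/(k - 1/k)) + 5) = -2*(-19 + 2*k/(k - 1/k)) = 38 - 4*k/(k - 1/k))
(9*(-3))*E(9) + h = (9*(-3))*(2*(-19 + 17*9²)/(-1 + 9²)) - 131 = -54*(-19 + 17*81)/(-1 + 81) - 131 = -54*(-19 + 1377)/80 - 131 = -54*1358/80 - 131 = -27*679/20 - 131 = -18333/20 - 131 = -20953/20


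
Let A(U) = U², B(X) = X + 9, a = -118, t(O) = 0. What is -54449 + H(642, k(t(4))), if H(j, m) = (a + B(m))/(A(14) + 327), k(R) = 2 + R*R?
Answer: -28476934/523 ≈ -54449.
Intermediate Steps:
k(R) = 2 + R²
B(X) = 9 + X
H(j, m) = -109/523 + m/523 (H(j, m) = (-118 + (9 + m))/(14² + 327) = (-109 + m)/(196 + 327) = (-109 + m)/523 = (-109 + m)*(1/523) = -109/523 + m/523)
-54449 + H(642, k(t(4))) = -54449 + (-109/523 + (2 + 0²)/523) = -54449 + (-109/523 + (2 + 0)/523) = -54449 + (-109/523 + (1/523)*2) = -54449 + (-109/523 + 2/523) = -54449 - 107/523 = -28476934/523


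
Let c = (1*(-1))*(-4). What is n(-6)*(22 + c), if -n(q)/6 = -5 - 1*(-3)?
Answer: 312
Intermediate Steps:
n(q) = 12 (n(q) = -6*(-5 - 1*(-3)) = -6*(-5 + 3) = -6*(-2) = 12)
c = 4 (c = -1*(-4) = 4)
n(-6)*(22 + c) = 12*(22 + 4) = 12*26 = 312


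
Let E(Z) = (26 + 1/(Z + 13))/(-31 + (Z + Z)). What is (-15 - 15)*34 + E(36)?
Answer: -2047905/2009 ≈ -1019.4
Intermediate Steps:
E(Z) = (26 + 1/(13 + Z))/(-31 + 2*Z)
(-15 - 15)*34 + E(36) = (-15 - 15)*34 + (339 + 26*36)/(-403 - 5*36 + 2*36²) = -30*34 + (339 + 936)/(-403 - 180 + 2*1296) = -1020 + 1275/(-403 - 180 + 2592) = -1020 + 1275/2009 = -2047905/2009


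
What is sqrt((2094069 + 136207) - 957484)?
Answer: 2*sqrt(318198) ≈ 1128.2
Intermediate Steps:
sqrt((2094069 + 136207) - 957484) = sqrt(2230276 - 957484) = sqrt(1272792) = 2*sqrt(318198)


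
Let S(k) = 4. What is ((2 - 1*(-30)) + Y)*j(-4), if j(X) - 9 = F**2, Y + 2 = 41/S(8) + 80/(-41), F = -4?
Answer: 157025/164 ≈ 957.47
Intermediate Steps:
Y = 1033/164 (Y = -2 + (41/4 + 80/(-41)) = -2 + (41*(1/4) + 80*(-1/41)) = -2 + (41/4 - 80/41) = -2 + 1361/164 = 1033/164 ≈ 6.2988)
j(X) = 25 (j(X) = 9 + (-4)**2 = 9 + 16 = 25)
((2 - 1*(-30)) + Y)*j(-4) = ((2 - 1*(-30)) + 1033/164)*25 = ((2 + 30) + 1033/164)*25 = (32 + 1033/164)*25 = (6281/164)*25 = 157025/164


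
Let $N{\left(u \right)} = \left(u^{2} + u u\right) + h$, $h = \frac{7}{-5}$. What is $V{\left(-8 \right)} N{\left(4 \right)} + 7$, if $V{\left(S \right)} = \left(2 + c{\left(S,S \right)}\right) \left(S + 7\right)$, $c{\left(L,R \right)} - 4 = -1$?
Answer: $-146$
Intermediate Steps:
$c{\left(L,R \right)} = 3$ ($c{\left(L,R \right)} = 4 - 1 = 3$)
$h = - \frac{7}{5}$ ($h = 7 \left(- \frac{1}{5}\right) = - \frac{7}{5} \approx -1.4$)
$N{\left(u \right)} = - \frac{7}{5} + 2 u^{2}$ ($N{\left(u \right)} = \left(u^{2} + u u\right) - \frac{7}{5} = \left(u^{2} + u^{2}\right) - \frac{7}{5} = 2 u^{2} - \frac{7}{5} = - \frac{7}{5} + 2 u^{2}$)
$V{\left(S \right)} = 35 + 5 S$ ($V{\left(S \right)} = \left(2 + 3\right) \left(S + 7\right) = 5 \left(7 + S\right) = 35 + 5 S$)
$V{\left(-8 \right)} N{\left(4 \right)} + 7 = \left(35 + 5 \left(-8\right)\right) \left(- \frac{7}{5} + 2 \cdot 4^{2}\right) + 7 = \left(35 - 40\right) \left(- \frac{7}{5} + 2 \cdot 16\right) + 7 = - 5 \left(- \frac{7}{5} + 32\right) + 7 = \left(-5\right) \frac{153}{5} + 7 = -153 + 7 = -146$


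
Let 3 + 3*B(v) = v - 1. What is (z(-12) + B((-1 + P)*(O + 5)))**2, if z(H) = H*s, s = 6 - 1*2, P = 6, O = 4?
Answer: 10609/9 ≈ 1178.8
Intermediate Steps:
s = 4 (s = 6 - 2 = 4)
z(H) = 4*H (z(H) = H*4 = 4*H)
B(v) = -4/3 + v/3 (B(v) = -1 + (v - 1)/3 = -1 + (-1 + v)/3 = -1 + (-1/3 + v/3) = -4/3 + v/3)
(z(-12) + B((-1 + P)*(O + 5)))**2 = (4*(-12) + (-4/3 + ((-1 + 6)*(4 + 5))/3))**2 = (-48 + (-4/3 + (5*9)/3))**2 = (-48 + (-4/3 + (1/3)*45))**2 = (-48 + (-4/3 + 15))**2 = (-48 + 41/3)**2 = (-103/3)**2 = 10609/9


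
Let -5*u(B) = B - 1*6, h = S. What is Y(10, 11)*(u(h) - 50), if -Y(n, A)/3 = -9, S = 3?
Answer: -6669/5 ≈ -1333.8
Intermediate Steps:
Y(n, A) = 27 (Y(n, A) = -3*(-9) = 27)
h = 3
u(B) = 6/5 - B/5 (u(B) = -(B - 1*6)/5 = -(B - 6)/5 = -(-6 + B)/5 = 6/5 - B/5)
Y(10, 11)*(u(h) - 50) = 27*((6/5 - ⅕*3) - 50) = 27*((6/5 - ⅗) - 50) = 27*(⅗ - 50) = 27*(-247/5) = -6669/5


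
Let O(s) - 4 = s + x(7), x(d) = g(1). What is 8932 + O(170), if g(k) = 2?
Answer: 9108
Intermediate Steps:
x(d) = 2
O(s) = 6 + s (O(s) = 4 + (s + 2) = 4 + (2 + s) = 6 + s)
8932 + O(170) = 8932 + (6 + 170) = 8932 + 176 = 9108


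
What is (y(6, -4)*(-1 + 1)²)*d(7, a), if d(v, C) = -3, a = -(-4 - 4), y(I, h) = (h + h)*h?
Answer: 0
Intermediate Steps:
y(I, h) = 2*h² (y(I, h) = (2*h)*h = 2*h²)
a = 8 (a = -1*(-8) = 8)
(y(6, -4)*(-1 + 1)²)*d(7, a) = ((2*(-4)²)*(-1 + 1)²)*(-3) = ((2*16)*0²)*(-3) = (32*0)*(-3) = 0*(-3) = 0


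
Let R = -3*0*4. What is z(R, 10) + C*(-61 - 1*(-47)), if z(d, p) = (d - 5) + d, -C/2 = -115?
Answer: -3225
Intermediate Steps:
C = 230 (C = -2*(-115) = 230)
R = 0 (R = 0*4 = 0)
z(d, p) = -5 + 2*d (z(d, p) = (-5 + d) + d = -5 + 2*d)
z(R, 10) + C*(-61 - 1*(-47)) = (-5 + 2*0) + 230*(-61 - 1*(-47)) = (-5 + 0) + 230*(-61 + 47) = -5 + 230*(-14) = -5 - 3220 = -3225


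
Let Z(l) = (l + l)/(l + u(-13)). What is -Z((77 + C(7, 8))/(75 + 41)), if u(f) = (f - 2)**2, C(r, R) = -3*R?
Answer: -106/26153 ≈ -0.0040531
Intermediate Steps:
u(f) = (-2 + f)**2
Z(l) = 2*l/(225 + l) (Z(l) = (l + l)/(l + (-2 - 13)**2) = (2*l)/(l + (-15)**2) = (2*l)/(l + 225) = (2*l)/(225 + l) = 2*l/(225 + l))
-Z((77 + C(7, 8))/(75 + 41)) = -2*(77 - 3*8)/(75 + 41)/(225 + (77 - 3*8)/(75 + 41)) = -2*(77 - 24)/116/(225 + (77 - 24)/116) = -2*53*(1/116)/(225 + 53*(1/116)) = -2*53/(116*(225 + 53/116)) = -2*53/(116*26153/116) = -2*53*116/(116*26153) = -1*106/26153 = -106/26153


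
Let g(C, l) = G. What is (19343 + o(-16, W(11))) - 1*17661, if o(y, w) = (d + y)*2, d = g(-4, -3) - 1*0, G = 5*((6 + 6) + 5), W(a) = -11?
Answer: 1820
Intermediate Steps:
G = 85 (G = 5*(12 + 5) = 5*17 = 85)
g(C, l) = 85
d = 85 (d = 85 - 1*0 = 85 + 0 = 85)
o(y, w) = 170 + 2*y (o(y, w) = (85 + y)*2 = 170 + 2*y)
(19343 + o(-16, W(11))) - 1*17661 = (19343 + (170 + 2*(-16))) - 1*17661 = (19343 + (170 - 32)) - 17661 = (19343 + 138) - 17661 = 19481 - 17661 = 1820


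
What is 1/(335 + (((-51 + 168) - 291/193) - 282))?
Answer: 193/32519 ≈ 0.0059350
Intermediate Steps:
1/(335 + (((-51 + 168) - 291/193) - 282)) = 1/(335 + ((117 - 291*1/193) - 282)) = 1/(335 + ((117 - 291/193) - 282)) = 1/(335 + (22290/193 - 282)) = 1/(335 - 32136/193) = 1/(32519/193) = 193/32519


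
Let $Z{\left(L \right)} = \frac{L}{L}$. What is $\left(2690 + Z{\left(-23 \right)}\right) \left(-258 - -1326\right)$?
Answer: $2873988$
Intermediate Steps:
$Z{\left(L \right)} = 1$
$\left(2690 + Z{\left(-23 \right)}\right) \left(-258 - -1326\right) = \left(2690 + 1\right) \left(-258 - -1326\right) = 2691 \left(-258 + 1326\right) = 2691 \cdot 1068 = 2873988$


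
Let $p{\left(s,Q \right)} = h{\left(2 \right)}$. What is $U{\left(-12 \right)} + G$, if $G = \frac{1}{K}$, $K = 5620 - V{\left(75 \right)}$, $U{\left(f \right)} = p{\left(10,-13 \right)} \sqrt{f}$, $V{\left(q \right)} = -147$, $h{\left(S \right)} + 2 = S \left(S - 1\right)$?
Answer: $\frac{1}{5767} \approx 0.0001734$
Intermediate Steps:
$h{\left(S \right)} = -2 + S \left(-1 + S\right)$ ($h{\left(S \right)} = -2 + S \left(S - 1\right) = -2 + S \left(-1 + S\right)$)
$p{\left(s,Q \right)} = 0$ ($p{\left(s,Q \right)} = -2 + 2^{2} - 2 = -2 + 4 - 2 = 0$)
$U{\left(f \right)} = 0$ ($U{\left(f \right)} = 0 \sqrt{f} = 0$)
$K = 5767$ ($K = 5620 - -147 = 5620 + 147 = 5767$)
$G = \frac{1}{5767} \approx 0.0001734$
$U{\left(-12 \right)} + G = 0 + \frac{1}{5767} = \frac{1}{5767}$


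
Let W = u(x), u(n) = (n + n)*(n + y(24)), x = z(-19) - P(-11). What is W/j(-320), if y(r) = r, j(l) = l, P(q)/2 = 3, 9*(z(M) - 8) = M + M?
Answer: 49/162 ≈ 0.30247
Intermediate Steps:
z(M) = 8 + 2*M/9 (z(M) = 8 + (M + M)/9 = 8 + (2*M)/9 = 8 + 2*M/9)
P(q) = 6 (P(q) = 2*3 = 6)
x = -20/9 (x = (8 + (2/9)*(-19)) - 1*6 = (8 - 38/9) - 6 = 34/9 - 6 = -20/9 ≈ -2.2222)
u(n) = 2*n*(24 + n) (u(n) = (n + n)*(n + 24) = (2*n)*(24 + n) = 2*n*(24 + n))
W = -7840/81 (W = 2*(-20/9)*(24 - 20/9) = 2*(-20/9)*(196/9) = -7840/81 ≈ -96.790)
W/j(-320) = -7840/81/(-320) = -7840/81*(-1/320) = 49/162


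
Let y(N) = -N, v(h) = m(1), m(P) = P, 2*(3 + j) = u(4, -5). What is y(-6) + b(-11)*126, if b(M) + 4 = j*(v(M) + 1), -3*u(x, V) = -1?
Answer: -1212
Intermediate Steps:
u(x, V) = ⅓ (u(x, V) = -⅓*(-1) = ⅓)
j = -17/6 (j = -3 + (½)*(⅓) = -3 + ⅙ = -17/6 ≈ -2.8333)
v(h) = 1
b(M) = -29/3 (b(M) = -4 - 17*(1 + 1)/6 = -4 - 17/6*2 = -4 - 17/3 = -29/3)
y(-6) + b(-11)*126 = -1*(-6) - 29/3*126 = 6 - 1218 = -1212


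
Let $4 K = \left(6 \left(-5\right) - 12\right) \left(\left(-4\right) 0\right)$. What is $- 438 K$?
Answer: $0$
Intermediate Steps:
$K = 0$ ($K = \frac{\left(6 \left(-5\right) - 12\right) \left(\left(-4\right) 0\right)}{4} = \frac{\left(-30 - 12\right) 0}{4} = \frac{\left(-42\right) 0}{4} = \frac{1}{4} \cdot 0 = 0$)
$- 438 K = \left(-438\right) 0 = 0$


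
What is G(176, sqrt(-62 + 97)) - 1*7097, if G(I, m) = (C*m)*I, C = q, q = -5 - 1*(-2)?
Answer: -7097 - 528*sqrt(35) ≈ -10221.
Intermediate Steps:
q = -3 (q = -5 + 2 = -3)
C = -3
G(I, m) = -3*I*m (G(I, m) = (-3*m)*I = -3*I*m)
G(176, sqrt(-62 + 97)) - 1*7097 = -3*176*sqrt(-62 + 97) - 1*7097 = -3*176*sqrt(35) - 7097 = -528*sqrt(35) - 7097 = -7097 - 528*sqrt(35)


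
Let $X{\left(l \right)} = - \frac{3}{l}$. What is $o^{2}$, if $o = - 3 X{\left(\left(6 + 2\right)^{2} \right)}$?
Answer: $\frac{81}{4096} \approx 0.019775$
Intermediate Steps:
$o = \frac{9}{64}$ ($o = - 3 \left(- \frac{3}{\left(6 + 2\right)^{2}}\right) = - 3 \left(- \frac{3}{8^{2}}\right) = - 3 \left(- \frac{3}{64}\right) = - 3 \left(\left(-3\right) \frac{1}{64}\right) = \left(-3\right) \left(- \frac{3}{64}\right) = \frac{9}{64} \approx 0.14063$)
$o^{2} = \left(\frac{9}{64}\right)^{2} = \frac{81}{4096}$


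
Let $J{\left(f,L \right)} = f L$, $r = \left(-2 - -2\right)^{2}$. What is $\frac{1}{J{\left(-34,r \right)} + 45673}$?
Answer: $\frac{1}{45673} \approx 2.1895 \cdot 10^{-5}$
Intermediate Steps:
$r = 0$ ($r = \left(-2 + \left(-2 + 4\right)\right)^{2} = \left(-2 + 2\right)^{2} = 0^{2} = 0$)
$J{\left(f,L \right)} = L f$
$\frac{1}{J{\left(-34,r \right)} + 45673} = \frac{1}{0 \left(-34\right) + 45673} = \frac{1}{0 + 45673} = \frac{1}{45673}$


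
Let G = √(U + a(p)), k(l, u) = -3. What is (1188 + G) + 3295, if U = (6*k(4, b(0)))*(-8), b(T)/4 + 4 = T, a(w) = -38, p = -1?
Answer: 4483 + √106 ≈ 4493.3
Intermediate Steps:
b(T) = -16 + 4*T
U = 144 (U = (6*(-3))*(-8) = -18*(-8) = 144)
G = √106 (G = √(144 - 38) = √106 ≈ 10.296)
(1188 + G) + 3295 = (1188 + √106) + 3295 = 4483 + √106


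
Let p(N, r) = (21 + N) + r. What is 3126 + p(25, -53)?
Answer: 3119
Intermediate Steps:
p(N, r) = 21 + N + r
3126 + p(25, -53) = 3126 + (21 + 25 - 53) = 3126 - 7 = 3119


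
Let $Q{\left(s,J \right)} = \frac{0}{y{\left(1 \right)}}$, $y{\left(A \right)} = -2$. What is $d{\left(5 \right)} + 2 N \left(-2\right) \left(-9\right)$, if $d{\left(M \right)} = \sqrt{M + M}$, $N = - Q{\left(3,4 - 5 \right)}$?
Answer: $\sqrt{10} \approx 3.1623$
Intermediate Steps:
$Q{\left(s,J \right)} = 0$ ($Q{\left(s,J \right)} = \frac{0}{-2} = 0 \left(- \frac{1}{2}\right) = 0$)
$N = 0$ ($N = \left(-1\right) 0 = 0$)
$d{\left(M \right)} = \sqrt{2} \sqrt{M}$ ($d{\left(M \right)} = \sqrt{2 M} = \sqrt{2} \sqrt{M}$)
$d{\left(5 \right)} + 2 N \left(-2\right) \left(-9\right) = \sqrt{2} \sqrt{5} + 2 \cdot 0 \left(-2\right) \left(-9\right) = \sqrt{10} + 0 \left(-2\right) \left(-9\right) = \sqrt{10} + 0 \left(-9\right) = \sqrt{10} + 0 = \sqrt{10}$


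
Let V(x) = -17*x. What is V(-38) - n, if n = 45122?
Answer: -44476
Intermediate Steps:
V(-38) - n = -17*(-38) - 1*45122 = 646 - 45122 = -44476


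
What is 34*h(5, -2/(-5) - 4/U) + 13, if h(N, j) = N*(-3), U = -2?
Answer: -497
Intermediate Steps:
h(N, j) = -3*N
34*h(5, -2/(-5) - 4/U) + 13 = 34*(-3*5) + 13 = 34*(-15) + 13 = -510 + 13 = -497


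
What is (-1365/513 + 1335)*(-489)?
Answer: -37136290/57 ≈ -6.5151e+5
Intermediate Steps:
(-1365/513 + 1335)*(-489) = (-1365*1/513 + 1335)*(-489) = (-455/171 + 1335)*(-489) = (227830/171)*(-489) = -37136290/57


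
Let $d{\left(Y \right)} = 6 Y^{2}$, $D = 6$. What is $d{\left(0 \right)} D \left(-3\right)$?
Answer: $0$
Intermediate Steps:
$d{\left(0 \right)} D \left(-3\right) = 6 \cdot 0^{2} \cdot 6 \left(-3\right) = 6 \cdot 0 \cdot 6 \left(-3\right) = 0 \cdot 6 \left(-3\right) = 0 \left(-3\right) = 0$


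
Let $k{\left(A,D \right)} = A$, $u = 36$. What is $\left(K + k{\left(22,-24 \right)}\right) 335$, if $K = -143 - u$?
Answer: $-52595$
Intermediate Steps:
$K = -179$ ($K = -143 - 36 = -179$)
$\left(K + k{\left(22,-24 \right)}\right) 335 = \left(-179 + 22\right) 335 = \left(-157\right) 335 = -52595$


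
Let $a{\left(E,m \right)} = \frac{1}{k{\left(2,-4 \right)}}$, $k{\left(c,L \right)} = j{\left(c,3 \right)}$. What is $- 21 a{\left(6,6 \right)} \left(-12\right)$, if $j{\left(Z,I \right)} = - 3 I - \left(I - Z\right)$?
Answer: $- \frac{126}{5} \approx -25.2$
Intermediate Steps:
$j{\left(Z,I \right)} = Z - 4 I$
$k{\left(c,L \right)} = -12 + c$ ($k{\left(c,L \right)} = c - 12 = -12 + c$)
$a{\left(E,m \right)} = - \frac{1}{10}$ ($a{\left(E,m \right)} = \frac{1}{-12 + 2} = \frac{1}{-10} = - \frac{1}{10}$)
$- 21 a{\left(6,6 \right)} \left(-12\right) = \left(-21\right) \left(- \frac{1}{10}\right) \left(-12\right) = \frac{21}{10} \left(-12\right) = - \frac{126}{5}$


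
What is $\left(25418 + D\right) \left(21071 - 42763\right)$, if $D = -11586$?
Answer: $-300043744$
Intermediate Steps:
$\left(25418 + D\right) \left(21071 - 42763\right) = \left(25418 - 11586\right) \left(21071 - 42763\right) = 13832 \left(-21692\right) = -300043744$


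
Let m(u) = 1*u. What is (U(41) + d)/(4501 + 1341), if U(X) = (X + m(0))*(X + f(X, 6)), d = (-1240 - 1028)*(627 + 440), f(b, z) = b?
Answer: -1208297/2921 ≈ -413.66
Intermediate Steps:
m(u) = u
d = -2419956 (d = -2268*1067 = -2419956)
U(X) = 2*X**2 (U(X) = (X + 0)*(X + X) = X*(2*X) = 2*X**2)
(U(41) + d)/(4501 + 1341) = (2*41**2 - 2419956)/(4501 + 1341) = (2*1681 - 2419956)/5842 = (3362 - 2419956)*(1/5842) = -2416594*1/5842 = -1208297/2921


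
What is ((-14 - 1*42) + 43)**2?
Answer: 169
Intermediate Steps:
((-14 - 1*42) + 43)**2 = ((-14 - 42) + 43)**2 = (-56 + 43)**2 = (-13)**2 = 169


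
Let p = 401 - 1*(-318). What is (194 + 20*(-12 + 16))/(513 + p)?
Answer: 137/616 ≈ 0.22240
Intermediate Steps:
p = 719 (p = 401 + 318 = 719)
(194 + 20*(-12 + 16))/(513 + p) = (194 + 20*(-12 + 16))/(513 + 719) = (194 + 20*4)/1232 = (194 + 80)/1232 = (1/1232)*274 = 137/616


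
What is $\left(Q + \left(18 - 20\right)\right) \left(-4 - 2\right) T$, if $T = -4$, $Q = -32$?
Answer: $-816$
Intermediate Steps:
$\left(Q + \left(18 - 20\right)\right) \left(-4 - 2\right) T = \left(-32 + \left(18 - 20\right)\right) \left(-4 - 2\right) \left(-4\right) = \left(-32 + \left(18 - 20\right)\right) \left(\left(-6\right) \left(-4\right)\right) = \left(-32 - 2\right) 24 = \left(-34\right) 24 = -816$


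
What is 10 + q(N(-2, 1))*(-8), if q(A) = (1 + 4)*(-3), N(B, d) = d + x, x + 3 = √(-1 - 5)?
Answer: 130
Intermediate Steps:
x = -3 + I*√6 (x = -3 + √(-1 - 5) = -3 + √(-6) = -3 + I*√6 ≈ -3.0 + 2.4495*I)
N(B, d) = -3 + d + I*√6 (N(B, d) = d + (-3 + I*√6) = -3 + d + I*√6)
q(A) = -15 (q(A) = 5*(-3) = -15)
10 + q(N(-2, 1))*(-8) = 10 - 15*(-8) = 10 + 120 = 130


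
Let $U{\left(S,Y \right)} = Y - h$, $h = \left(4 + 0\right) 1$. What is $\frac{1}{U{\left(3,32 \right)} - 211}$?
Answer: $- \frac{1}{183} \approx -0.0054645$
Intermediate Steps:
$h = 4$ ($h = 4 \cdot 1 = 4$)
$U{\left(S,Y \right)} = -4 + Y$ ($U{\left(S,Y \right)} = Y - 4 = -4 + Y$)
$\frac{1}{U{\left(3,32 \right)} - 211} = \frac{1}{\left(-4 + 32\right) - 211} = \frac{1}{28 - 211} = \frac{1}{-183} = - \frac{1}{183}$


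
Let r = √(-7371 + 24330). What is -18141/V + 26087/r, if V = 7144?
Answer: -18141/7144 + 26087*√16959/16959 ≈ 197.78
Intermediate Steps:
r = √16959 ≈ 130.23
-18141/V + 26087/r = -18141/7144 + 26087/(√16959) = -18141*1/7144 + 26087*(√16959/16959) = -18141/7144 + 26087*√16959/16959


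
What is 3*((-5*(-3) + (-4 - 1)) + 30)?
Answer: 120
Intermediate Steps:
3*((-5*(-3) + (-4 - 1)) + 30) = 3*((15 - 5) + 30) = 3*(10 + 30) = 3*40 = 120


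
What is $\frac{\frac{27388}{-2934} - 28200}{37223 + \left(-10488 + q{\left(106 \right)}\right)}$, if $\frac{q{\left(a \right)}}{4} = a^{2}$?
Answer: $- \frac{41383094}{105153093} \approx -0.39355$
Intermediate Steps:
$q{\left(a \right)} = 4 a^{2}$
$\frac{\frac{27388}{-2934} - 28200}{37223 + \left(-10488 + q{\left(106 \right)}\right)} = \frac{\frac{27388}{-2934} - 28200}{37223 - \left(10488 - 4 \cdot 106^{2}\right)} = \frac{27388 \left(- \frac{1}{2934}\right) - 28200}{37223 + \left(-10488 + 4 \cdot 11236\right)} = \frac{- \frac{13694}{1467} - 28200}{37223 + \left(-10488 + 44944\right)} = - \frac{41383094}{1467 \left(37223 + 34456\right)} = - \frac{41383094}{1467 \cdot 71679} = \left(- \frac{41383094}{1467}\right) \frac{1}{71679} = - \frac{41383094}{105153093}$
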